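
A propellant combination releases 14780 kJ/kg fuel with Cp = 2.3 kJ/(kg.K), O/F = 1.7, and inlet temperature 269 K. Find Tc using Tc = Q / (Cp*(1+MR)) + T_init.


Tc = 14780 / (2.3 * (1 + 1.7)) + 269 = 2649 K

2649 K


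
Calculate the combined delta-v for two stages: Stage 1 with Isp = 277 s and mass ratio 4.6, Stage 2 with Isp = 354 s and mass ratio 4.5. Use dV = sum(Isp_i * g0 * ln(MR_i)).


dV1 = 277 * 9.81 * ln(4.6) = 4146.9 m/s
dV2 = 354 * 9.81 * ln(4.5) = 5223.3 m/s
Total dV = 4146.9 + 5223.3 = 9370.2 m/s ~ 9370 m/s

9370 m/s


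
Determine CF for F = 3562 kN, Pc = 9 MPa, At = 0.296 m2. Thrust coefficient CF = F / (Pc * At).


CF = 3562000 / (9e6 * 0.296) = 1.34

1.34


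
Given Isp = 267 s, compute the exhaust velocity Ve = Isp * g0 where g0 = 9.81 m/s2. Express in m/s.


Ve = Isp * g0 = 267 * 9.81 = 2619.3 m/s

2619.3 m/s


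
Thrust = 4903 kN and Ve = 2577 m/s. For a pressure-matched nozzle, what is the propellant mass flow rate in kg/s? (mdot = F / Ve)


mdot = F / Ve = 4903000 / 2577 = 1902.6 kg/s

1902.6 kg/s


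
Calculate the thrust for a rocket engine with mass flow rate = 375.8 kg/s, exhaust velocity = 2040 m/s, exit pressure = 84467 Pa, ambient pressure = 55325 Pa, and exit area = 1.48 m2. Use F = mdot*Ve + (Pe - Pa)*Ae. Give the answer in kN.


F = 375.8 * 2040 + (84467 - 55325) * 1.48 = 809762.0 N = 809.8 kN

809.8 kN


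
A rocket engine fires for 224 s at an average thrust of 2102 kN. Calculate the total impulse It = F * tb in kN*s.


It = 2102 * 224 = 470848 kN*s

470848 kN*s


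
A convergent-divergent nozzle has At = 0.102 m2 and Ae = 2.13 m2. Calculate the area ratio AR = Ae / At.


AR = 2.13 / 0.102 = 20.9

20.9


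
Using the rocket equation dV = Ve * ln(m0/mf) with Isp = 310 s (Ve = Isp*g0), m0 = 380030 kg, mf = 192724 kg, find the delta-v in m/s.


Ve = 310 * 9.81 = 3041.1 m/s
dV = 3041.1 * ln(380030/192724) = 2065 m/s

2065 m/s


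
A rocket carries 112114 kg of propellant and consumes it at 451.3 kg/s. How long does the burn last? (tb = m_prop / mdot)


tb = 112114 / 451.3 = 248.4 s

248.4 s


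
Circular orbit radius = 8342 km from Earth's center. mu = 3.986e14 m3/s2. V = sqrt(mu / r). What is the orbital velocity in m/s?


V = sqrt(3.986e14 / 8342000) = 6912 m/s

6912 m/s


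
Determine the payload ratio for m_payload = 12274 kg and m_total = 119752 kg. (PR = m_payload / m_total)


PR = 12274 / 119752 = 0.1025

0.1025


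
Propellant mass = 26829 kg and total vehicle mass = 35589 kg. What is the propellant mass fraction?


PMF = 26829 / 35589 = 0.754

0.754


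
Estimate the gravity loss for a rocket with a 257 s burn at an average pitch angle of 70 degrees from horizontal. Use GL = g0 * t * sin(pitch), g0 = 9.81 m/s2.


GL = 9.81 * 257 * sin(70 deg) = 2369 m/s

2369 m/s


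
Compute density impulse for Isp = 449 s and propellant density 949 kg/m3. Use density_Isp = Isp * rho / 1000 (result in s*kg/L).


rho*Isp = 449 * 949 / 1000 = 426 s*kg/L

426 s*kg/L


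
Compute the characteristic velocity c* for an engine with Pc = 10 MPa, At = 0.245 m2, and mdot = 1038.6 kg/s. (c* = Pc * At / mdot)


c* = 10e6 * 0.245 / 1038.6 = 2359 m/s

2359 m/s


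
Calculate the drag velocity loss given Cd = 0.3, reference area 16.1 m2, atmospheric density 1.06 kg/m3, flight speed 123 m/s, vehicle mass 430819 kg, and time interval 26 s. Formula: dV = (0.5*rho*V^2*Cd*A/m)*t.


D = 0.5 * 1.06 * 123^2 * 0.3 * 16.1 = 38728.73 N
a = 38728.73 / 430819 = 0.0899 m/s2
dV = 0.0899 * 26 = 2.3 m/s

2.3 m/s


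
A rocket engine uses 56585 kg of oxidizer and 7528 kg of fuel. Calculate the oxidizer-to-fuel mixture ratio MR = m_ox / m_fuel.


MR = 56585 / 7528 = 7.52

7.52


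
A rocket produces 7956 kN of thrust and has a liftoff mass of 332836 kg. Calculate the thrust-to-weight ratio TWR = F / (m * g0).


TWR = 7956000 / (332836 * 9.81) = 2.44

2.44


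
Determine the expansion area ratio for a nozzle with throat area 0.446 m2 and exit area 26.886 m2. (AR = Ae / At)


AR = 26.886 / 0.446 = 60.3

60.3


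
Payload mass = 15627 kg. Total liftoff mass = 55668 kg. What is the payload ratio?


PR = 15627 / 55668 = 0.2807

0.2807


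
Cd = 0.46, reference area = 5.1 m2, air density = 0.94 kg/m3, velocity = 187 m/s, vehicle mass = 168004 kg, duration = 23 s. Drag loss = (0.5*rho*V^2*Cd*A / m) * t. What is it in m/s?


D = 0.5 * 0.94 * 187^2 * 0.46 * 5.1 = 38557.52 N
a = 38557.52 / 168004 = 0.2295 m/s2
dV = 0.2295 * 23 = 5.3 m/s

5.3 m/s


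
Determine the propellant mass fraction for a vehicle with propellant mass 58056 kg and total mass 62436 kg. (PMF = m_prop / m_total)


PMF = 58056 / 62436 = 0.93

0.93


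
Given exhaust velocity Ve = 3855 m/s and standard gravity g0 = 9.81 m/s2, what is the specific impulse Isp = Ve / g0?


Isp = Ve / g0 = 3855 / 9.81 = 393.0 s

393.0 s


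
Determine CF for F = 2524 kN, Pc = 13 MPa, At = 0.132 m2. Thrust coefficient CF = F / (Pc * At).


CF = 2524000 / (13e6 * 0.132) = 1.47

1.47


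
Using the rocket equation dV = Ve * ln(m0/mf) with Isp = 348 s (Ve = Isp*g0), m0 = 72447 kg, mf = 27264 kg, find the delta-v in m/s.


Ve = 348 * 9.81 = 3413.88 m/s
dV = 3413.88 * ln(72447/27264) = 3336 m/s

3336 m/s


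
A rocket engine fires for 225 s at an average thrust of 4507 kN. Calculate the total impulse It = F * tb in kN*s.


It = 4507 * 225 = 1014075 kN*s

1014075 kN*s


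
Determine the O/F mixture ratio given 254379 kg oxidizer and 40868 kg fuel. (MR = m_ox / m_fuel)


MR = 254379 / 40868 = 6.22

6.22


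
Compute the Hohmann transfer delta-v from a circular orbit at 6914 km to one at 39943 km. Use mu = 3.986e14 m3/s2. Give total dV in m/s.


V1 = sqrt(mu/r1) = 7592.83 m/s
dV1 = V1*(sqrt(2*r2/(r1+r2)) - 1) = 2321.24 m/s
V2 = sqrt(mu/r2) = 3158.99 m/s
dV2 = V2*(1 - sqrt(2*r1/(r1+r2))) = 1442.9 m/s
Total dV = 3764 m/s

3764 m/s


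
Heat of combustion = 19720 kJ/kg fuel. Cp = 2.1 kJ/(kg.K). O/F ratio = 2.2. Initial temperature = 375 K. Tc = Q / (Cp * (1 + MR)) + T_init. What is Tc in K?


Tc = 19720 / (2.1 * (1 + 2.2)) + 375 = 3310 K

3310 K


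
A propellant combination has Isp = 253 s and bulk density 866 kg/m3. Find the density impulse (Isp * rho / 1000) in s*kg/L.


rho*Isp = 253 * 866 / 1000 = 219 s*kg/L

219 s*kg/L


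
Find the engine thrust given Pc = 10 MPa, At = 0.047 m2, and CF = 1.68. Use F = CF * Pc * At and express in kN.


F = 1.68 * 10e6 * 0.047 = 789600.0 N = 789.6 kN

789.6 kN


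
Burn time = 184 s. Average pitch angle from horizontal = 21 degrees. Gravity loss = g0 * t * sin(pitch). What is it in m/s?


GL = 9.81 * 184 * sin(21 deg) = 647 m/s

647 m/s


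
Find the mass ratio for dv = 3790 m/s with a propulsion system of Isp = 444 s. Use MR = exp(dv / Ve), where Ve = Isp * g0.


Ve = 444 * 9.81 = 4355.64 m/s
MR = exp(3790 / 4355.64) = 2.387

2.387


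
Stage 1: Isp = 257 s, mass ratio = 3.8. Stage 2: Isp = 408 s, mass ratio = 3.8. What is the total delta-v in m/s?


dV1 = 257 * 9.81 * ln(3.8) = 3365.8 m/s
dV2 = 408 * 9.81 * ln(3.8) = 5343.3 m/s
Total dV = 3365.8 + 5343.3 = 8709.1 m/s ~ 8709 m/s

8709 m/s


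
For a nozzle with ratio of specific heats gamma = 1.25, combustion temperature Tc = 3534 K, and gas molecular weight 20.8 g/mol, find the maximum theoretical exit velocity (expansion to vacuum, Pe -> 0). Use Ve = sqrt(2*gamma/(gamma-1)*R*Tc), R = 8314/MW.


R = 8314 / 20.8 = 399.71 J/(kg.K)
Ve = sqrt(2 * 1.25 / (1.25 - 1) * 399.71 * 3534) = 3758 m/s

3758 m/s


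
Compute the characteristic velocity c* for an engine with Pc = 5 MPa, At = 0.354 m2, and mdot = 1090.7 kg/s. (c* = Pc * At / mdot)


c* = 5e6 * 0.354 / 1090.7 = 1623 m/s

1623 m/s


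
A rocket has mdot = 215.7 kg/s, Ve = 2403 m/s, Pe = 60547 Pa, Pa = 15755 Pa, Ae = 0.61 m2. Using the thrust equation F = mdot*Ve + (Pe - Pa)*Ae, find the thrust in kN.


F = 215.7 * 2403 + (60547 - 15755) * 0.61 = 545650.0 N = 545.6 kN

545.6 kN


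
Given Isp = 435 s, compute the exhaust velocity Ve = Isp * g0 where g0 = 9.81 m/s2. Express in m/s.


Ve = Isp * g0 = 435 * 9.81 = 4267.4 m/s

4267.4 m/s


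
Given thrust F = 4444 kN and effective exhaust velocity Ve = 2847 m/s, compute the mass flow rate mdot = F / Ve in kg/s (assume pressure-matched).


mdot = F / Ve = 4444000 / 2847 = 1560.9 kg/s

1560.9 kg/s


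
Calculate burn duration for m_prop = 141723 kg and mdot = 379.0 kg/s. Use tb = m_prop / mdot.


tb = 141723 / 379.0 = 373.9 s

373.9 s


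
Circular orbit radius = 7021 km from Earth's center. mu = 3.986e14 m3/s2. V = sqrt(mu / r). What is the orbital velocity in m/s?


V = sqrt(3.986e14 / 7021000) = 7535 m/s

7535 m/s


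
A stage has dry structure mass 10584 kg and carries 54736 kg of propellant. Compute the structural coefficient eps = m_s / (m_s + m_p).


eps = 10584 / (10584 + 54736) = 0.162

0.162


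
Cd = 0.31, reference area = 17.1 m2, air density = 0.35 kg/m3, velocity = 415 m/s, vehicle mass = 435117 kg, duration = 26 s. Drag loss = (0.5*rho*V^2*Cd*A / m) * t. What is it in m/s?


D = 0.5 * 0.35 * 415^2 * 0.31 * 17.1 = 159768.83 N
a = 159768.83 / 435117 = 0.3672 m/s2
dV = 0.3672 * 26 = 9.5 m/s

9.5 m/s


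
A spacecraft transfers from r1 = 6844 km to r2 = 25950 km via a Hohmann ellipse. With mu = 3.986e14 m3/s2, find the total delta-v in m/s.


V1 = sqrt(mu/r1) = 7631.57 m/s
dV1 = V1*(sqrt(2*r2/(r1+r2)) - 1) = 1969.07 m/s
V2 = sqrt(mu/r2) = 3919.22 m/s
dV2 = V2*(1 - sqrt(2*r1/(r1+r2))) = 1387.17 m/s
Total dV = 3356 m/s

3356 m/s


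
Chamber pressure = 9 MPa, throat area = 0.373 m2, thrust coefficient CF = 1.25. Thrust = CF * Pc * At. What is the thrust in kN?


F = 1.25 * 9e6 * 0.373 = 4.1962e+06 N = 4196.2 kN

4196.2 kN


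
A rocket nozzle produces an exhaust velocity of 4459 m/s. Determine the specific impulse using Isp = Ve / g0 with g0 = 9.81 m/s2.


Isp = Ve / g0 = 4459 / 9.81 = 454.5 s

454.5 s


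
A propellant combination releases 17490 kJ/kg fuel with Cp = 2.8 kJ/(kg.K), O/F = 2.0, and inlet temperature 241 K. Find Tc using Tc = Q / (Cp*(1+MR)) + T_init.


Tc = 17490 / (2.8 * (1 + 2.0)) + 241 = 2323 K

2323 K


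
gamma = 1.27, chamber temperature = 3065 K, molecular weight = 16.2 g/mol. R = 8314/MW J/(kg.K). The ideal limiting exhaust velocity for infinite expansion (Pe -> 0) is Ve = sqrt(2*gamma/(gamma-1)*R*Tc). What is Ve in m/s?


R = 8314 / 16.2 = 513.21 J/(kg.K)
Ve = sqrt(2 * 1.27 / (1.27 - 1) * 513.21 * 3065) = 3847 m/s

3847 m/s


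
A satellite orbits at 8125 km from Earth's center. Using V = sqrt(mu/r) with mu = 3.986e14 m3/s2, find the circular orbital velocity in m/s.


V = sqrt(3.986e14 / 8125000) = 7004 m/s

7004 m/s


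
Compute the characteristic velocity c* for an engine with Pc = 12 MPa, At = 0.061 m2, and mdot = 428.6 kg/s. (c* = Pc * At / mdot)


c* = 12e6 * 0.061 / 428.6 = 1708 m/s

1708 m/s


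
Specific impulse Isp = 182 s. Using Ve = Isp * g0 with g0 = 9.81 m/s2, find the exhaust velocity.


Ve = Isp * g0 = 182 * 9.81 = 1785.4 m/s

1785.4 m/s


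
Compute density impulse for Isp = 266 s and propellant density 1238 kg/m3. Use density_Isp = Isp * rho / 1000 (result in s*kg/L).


rho*Isp = 266 * 1238 / 1000 = 329 s*kg/L

329 s*kg/L


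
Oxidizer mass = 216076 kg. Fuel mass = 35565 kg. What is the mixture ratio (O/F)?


MR = 216076 / 35565 = 6.08

6.08


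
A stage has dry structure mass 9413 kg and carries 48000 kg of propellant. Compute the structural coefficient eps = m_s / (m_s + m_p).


eps = 9413 / (9413 + 48000) = 0.164

0.164


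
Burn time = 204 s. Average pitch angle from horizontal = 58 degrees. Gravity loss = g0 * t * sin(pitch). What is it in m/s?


GL = 9.81 * 204 * sin(58 deg) = 1697 m/s

1697 m/s


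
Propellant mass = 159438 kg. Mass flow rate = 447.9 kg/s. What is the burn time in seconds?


tb = 159438 / 447.9 = 356.0 s

356.0 s


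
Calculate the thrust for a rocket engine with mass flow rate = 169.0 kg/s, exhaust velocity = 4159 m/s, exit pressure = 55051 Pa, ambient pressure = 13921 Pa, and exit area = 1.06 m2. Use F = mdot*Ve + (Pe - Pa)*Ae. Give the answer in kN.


F = 169.0 * 4159 + (55051 - 13921) * 1.06 = 746469.0 N = 746.5 kN

746.5 kN


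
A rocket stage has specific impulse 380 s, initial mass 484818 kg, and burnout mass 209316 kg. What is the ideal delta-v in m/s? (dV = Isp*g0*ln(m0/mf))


Ve = 380 * 9.81 = 3727.8 m/s
dV = 3727.8 * ln(484818/209316) = 3131 m/s

3131 m/s


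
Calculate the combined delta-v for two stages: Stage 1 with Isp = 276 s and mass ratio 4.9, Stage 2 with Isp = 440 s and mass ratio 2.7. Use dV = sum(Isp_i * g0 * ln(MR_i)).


dV1 = 276 * 9.81 * ln(4.9) = 4302.9 m/s
dV2 = 440 * 9.81 * ln(2.7) = 4287.3 m/s
Total dV = 4302.9 + 4287.3 = 8590.2 m/s ~ 8590 m/s

8590 m/s


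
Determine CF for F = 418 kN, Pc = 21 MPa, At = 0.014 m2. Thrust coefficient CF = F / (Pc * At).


CF = 418000 / (21e6 * 0.014) = 1.42

1.42


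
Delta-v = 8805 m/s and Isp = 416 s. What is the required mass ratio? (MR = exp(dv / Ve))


Ve = 416 * 9.81 = 4080.96 m/s
MR = exp(8805 / 4080.96) = 8.65

8.65


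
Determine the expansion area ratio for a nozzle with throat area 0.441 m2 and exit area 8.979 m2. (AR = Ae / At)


AR = 8.979 / 0.441 = 20.4

20.4


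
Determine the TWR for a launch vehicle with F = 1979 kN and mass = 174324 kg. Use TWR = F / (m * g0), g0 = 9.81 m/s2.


TWR = 1979000 / (174324 * 9.81) = 1.16

1.16


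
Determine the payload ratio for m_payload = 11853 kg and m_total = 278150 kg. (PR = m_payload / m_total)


PR = 11853 / 278150 = 0.0426

0.0426


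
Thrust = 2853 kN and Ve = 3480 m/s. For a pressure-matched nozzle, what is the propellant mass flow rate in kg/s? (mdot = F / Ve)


mdot = F / Ve = 2853000 / 3480 = 819.8 kg/s

819.8 kg/s


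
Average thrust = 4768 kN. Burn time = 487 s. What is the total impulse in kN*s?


It = 4768 * 487 = 2322016 kN*s

2322016 kN*s


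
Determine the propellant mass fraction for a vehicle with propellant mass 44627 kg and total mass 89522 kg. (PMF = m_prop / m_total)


PMF = 44627 / 89522 = 0.499

0.499


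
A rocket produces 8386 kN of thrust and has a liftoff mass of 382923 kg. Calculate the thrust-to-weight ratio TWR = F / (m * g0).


TWR = 8386000 / (382923 * 9.81) = 2.23

2.23


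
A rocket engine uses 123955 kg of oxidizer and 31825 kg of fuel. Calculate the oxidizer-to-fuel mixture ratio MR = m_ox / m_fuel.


MR = 123955 / 31825 = 3.89

3.89


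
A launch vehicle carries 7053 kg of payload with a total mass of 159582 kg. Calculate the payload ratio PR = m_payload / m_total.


PR = 7053 / 159582 = 0.0442

0.0442


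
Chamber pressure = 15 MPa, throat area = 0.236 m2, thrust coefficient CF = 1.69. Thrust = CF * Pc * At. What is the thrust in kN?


F = 1.69 * 15e6 * 0.236 = 5.9826e+06 N = 5982.6 kN

5982.6 kN


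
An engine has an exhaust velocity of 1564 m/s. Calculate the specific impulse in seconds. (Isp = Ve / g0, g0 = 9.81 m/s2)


Isp = Ve / g0 = 1564 / 9.81 = 159.4 s

159.4 s


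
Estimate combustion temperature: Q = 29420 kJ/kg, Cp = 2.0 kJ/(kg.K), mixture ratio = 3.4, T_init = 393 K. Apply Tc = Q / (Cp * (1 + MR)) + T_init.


Tc = 29420 / (2.0 * (1 + 3.4)) + 393 = 3736 K

3736 K


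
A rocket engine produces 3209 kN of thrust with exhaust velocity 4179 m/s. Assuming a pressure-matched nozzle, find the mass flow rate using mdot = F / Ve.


mdot = F / Ve = 3209000 / 4179 = 767.9 kg/s

767.9 kg/s


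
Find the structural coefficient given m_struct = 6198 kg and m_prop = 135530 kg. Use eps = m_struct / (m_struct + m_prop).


eps = 6198 / (6198 + 135530) = 0.0437

0.0437


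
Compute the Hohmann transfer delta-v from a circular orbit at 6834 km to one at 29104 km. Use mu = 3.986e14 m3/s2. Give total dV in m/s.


V1 = sqrt(mu/r1) = 7637.15 m/s
dV1 = V1*(sqrt(2*r2/(r1+r2)) - 1) = 2082.39 m/s
V2 = sqrt(mu/r2) = 3700.77 m/s
dV2 = V2*(1 - sqrt(2*r1/(r1+r2))) = 1418.5 m/s
Total dV = 3501 m/s

3501 m/s


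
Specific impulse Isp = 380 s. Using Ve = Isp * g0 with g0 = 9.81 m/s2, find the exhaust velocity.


Ve = Isp * g0 = 380 * 9.81 = 3727.8 m/s

3727.8 m/s


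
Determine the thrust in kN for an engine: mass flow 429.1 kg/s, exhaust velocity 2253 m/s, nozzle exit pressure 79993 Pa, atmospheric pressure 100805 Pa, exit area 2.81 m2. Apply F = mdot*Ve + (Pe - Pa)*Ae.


F = 429.1 * 2253 + (79993 - 100805) * 2.81 = 908281.0 N = 908.3 kN

908.3 kN


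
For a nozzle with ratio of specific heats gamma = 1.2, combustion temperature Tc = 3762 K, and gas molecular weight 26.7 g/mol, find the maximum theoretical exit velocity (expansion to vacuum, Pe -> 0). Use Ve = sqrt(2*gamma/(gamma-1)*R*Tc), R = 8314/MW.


R = 8314 / 26.7 = 311.39 J/(kg.K)
Ve = sqrt(2 * 1.2 / (1.2 - 1) * 311.39 * 3762) = 3749 m/s

3749 m/s


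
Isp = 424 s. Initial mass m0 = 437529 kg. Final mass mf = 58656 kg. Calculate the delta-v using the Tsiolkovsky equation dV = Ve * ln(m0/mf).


Ve = 424 * 9.81 = 4159.44 m/s
dV = 4159.44 * ln(437529/58656) = 8358 m/s

8358 m/s


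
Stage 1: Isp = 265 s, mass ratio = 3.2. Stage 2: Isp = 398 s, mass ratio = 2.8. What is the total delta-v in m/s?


dV1 = 265 * 9.81 * ln(3.2) = 3023.8 m/s
dV2 = 398 * 9.81 * ln(2.8) = 4020.0 m/s
Total dV = 3023.8 + 4020.0 = 7043.8 m/s ~ 7044 m/s

7044 m/s


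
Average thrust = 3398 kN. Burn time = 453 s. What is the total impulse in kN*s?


It = 3398 * 453 = 1539294 kN*s

1539294 kN*s


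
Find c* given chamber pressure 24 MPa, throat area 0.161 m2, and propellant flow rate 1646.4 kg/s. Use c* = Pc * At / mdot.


c* = 24e6 * 0.161 / 1646.4 = 2347 m/s

2347 m/s


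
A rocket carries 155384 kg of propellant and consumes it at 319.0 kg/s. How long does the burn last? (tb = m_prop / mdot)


tb = 155384 / 319.0 = 487.1 s

487.1 s


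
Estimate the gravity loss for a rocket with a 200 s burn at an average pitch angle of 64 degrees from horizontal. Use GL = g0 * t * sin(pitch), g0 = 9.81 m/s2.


GL = 9.81 * 200 * sin(64 deg) = 1763 m/s

1763 m/s


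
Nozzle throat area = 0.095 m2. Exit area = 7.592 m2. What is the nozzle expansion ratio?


AR = 7.592 / 0.095 = 79.9

79.9


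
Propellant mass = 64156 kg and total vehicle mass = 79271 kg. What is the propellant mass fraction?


PMF = 64156 / 79271 = 0.809

0.809


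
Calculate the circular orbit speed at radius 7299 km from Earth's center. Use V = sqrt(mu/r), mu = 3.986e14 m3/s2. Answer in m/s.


V = sqrt(3.986e14 / 7299000) = 7390 m/s

7390 m/s


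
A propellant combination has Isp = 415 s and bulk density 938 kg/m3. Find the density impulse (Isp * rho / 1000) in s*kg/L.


rho*Isp = 415 * 938 / 1000 = 389 s*kg/L

389 s*kg/L


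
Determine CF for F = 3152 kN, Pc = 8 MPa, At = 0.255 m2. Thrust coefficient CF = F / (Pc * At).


CF = 3152000 / (8e6 * 0.255) = 1.55

1.55


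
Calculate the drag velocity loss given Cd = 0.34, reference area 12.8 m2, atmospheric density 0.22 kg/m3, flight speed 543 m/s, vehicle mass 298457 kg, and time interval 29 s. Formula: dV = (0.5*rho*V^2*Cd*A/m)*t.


D = 0.5 * 0.22 * 543^2 * 0.34 * 12.8 = 141150.11 N
a = 141150.11 / 298457 = 0.4729 m/s2
dV = 0.4729 * 29 = 13.7 m/s

13.7 m/s


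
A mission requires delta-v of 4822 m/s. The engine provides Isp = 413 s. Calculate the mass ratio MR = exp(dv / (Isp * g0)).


Ve = 413 * 9.81 = 4051.53 m/s
MR = exp(4822 / 4051.53) = 3.288

3.288


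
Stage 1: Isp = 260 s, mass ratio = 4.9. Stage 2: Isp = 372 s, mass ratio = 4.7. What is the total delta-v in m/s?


dV1 = 260 * 9.81 * ln(4.9) = 4053.5 m/s
dV2 = 372 * 9.81 * ln(4.7) = 5647.6 m/s
Total dV = 4053.5 + 5647.6 = 9701.1 m/s ~ 9701 m/s

9701 m/s


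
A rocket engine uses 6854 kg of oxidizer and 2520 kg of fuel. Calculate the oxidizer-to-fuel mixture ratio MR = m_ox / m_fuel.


MR = 6854 / 2520 = 2.72

2.72


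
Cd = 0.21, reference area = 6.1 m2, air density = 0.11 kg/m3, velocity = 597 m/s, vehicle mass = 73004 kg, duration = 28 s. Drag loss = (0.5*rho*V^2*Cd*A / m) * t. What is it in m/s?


D = 0.5 * 0.11 * 597^2 * 0.21 * 6.1 = 25110.8 N
a = 25110.8 / 73004 = 0.344 m/s2
dV = 0.344 * 28 = 9.6 m/s

9.6 m/s


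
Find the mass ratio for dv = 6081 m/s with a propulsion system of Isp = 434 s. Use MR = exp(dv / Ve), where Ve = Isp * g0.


Ve = 434 * 9.81 = 4257.54 m/s
MR = exp(6081 / 4257.54) = 4.172

4.172


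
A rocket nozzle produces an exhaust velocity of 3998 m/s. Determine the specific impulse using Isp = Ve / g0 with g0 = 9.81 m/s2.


Isp = Ve / g0 = 3998 / 9.81 = 407.5 s

407.5 s


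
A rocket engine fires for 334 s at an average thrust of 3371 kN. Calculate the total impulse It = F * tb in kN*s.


It = 3371 * 334 = 1125914 kN*s

1125914 kN*s


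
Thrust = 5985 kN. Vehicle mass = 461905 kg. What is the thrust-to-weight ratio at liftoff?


TWR = 5985000 / (461905 * 9.81) = 1.32

1.32


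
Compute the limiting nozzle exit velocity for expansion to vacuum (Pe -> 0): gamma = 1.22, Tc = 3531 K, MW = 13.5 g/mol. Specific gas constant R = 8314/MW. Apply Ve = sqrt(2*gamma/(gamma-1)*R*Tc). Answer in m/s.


R = 8314 / 13.5 = 615.85 J/(kg.K)
Ve = sqrt(2 * 1.22 / (1.22 - 1) * 615.85 * 3531) = 4911 m/s

4911 m/s


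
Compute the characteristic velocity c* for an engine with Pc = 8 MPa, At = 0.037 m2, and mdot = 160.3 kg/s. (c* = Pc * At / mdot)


c* = 8e6 * 0.037 / 160.3 = 1847 m/s

1847 m/s


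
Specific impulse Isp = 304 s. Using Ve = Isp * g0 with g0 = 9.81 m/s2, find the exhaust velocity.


Ve = Isp * g0 = 304 * 9.81 = 2982.2 m/s

2982.2 m/s


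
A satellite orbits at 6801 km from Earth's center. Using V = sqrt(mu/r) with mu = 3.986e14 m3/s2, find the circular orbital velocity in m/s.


V = sqrt(3.986e14 / 6801000) = 7656 m/s

7656 m/s


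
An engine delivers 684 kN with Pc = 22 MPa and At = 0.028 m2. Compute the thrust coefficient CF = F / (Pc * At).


CF = 684000 / (22e6 * 0.028) = 1.11

1.11


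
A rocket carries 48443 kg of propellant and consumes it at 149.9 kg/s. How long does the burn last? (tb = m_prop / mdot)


tb = 48443 / 149.9 = 323.2 s

323.2 s


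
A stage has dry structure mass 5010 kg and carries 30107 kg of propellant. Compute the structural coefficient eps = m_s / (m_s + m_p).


eps = 5010 / (5010 + 30107) = 0.1427

0.1427


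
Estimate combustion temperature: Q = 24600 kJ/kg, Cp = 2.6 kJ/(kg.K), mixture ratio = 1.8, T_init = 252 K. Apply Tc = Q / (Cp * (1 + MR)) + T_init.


Tc = 24600 / (2.6 * (1 + 1.8)) + 252 = 3631 K

3631 K


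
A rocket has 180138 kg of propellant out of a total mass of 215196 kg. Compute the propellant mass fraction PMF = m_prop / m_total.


PMF = 180138 / 215196 = 0.837

0.837


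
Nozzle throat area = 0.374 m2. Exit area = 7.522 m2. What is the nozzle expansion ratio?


AR = 7.522 / 0.374 = 20.1

20.1


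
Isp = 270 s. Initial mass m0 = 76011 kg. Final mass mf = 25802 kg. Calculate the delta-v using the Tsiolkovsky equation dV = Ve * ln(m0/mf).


Ve = 270 * 9.81 = 2648.7 m/s
dV = 2648.7 * ln(76011/25802) = 2862 m/s

2862 m/s


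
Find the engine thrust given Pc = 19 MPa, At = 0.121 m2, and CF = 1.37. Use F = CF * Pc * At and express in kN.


F = 1.37 * 19e6 * 0.121 = 3.1496e+06 N = 3149.6 kN

3149.6 kN


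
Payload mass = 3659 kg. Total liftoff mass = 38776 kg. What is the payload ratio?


PR = 3659 / 38776 = 0.0944

0.0944


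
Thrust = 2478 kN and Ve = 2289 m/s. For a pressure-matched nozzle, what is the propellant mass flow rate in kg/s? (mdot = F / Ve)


mdot = F / Ve = 2478000 / 2289 = 1082.6 kg/s

1082.6 kg/s


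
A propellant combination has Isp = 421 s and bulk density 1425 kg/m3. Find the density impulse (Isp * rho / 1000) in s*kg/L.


rho*Isp = 421 * 1425 / 1000 = 600 s*kg/L

600 s*kg/L


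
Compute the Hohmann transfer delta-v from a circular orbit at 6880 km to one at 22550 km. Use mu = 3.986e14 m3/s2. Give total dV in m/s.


V1 = sqrt(mu/r1) = 7611.57 m/s
dV1 = V1*(sqrt(2*r2/(r1+r2)) - 1) = 1810.96 m/s
V2 = sqrt(mu/r2) = 4204.32 m/s
dV2 = V2*(1 - sqrt(2*r1/(r1+r2))) = 1329.5 m/s
Total dV = 3140 m/s

3140 m/s


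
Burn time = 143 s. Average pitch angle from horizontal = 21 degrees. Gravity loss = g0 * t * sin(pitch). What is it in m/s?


GL = 9.81 * 143 * sin(21 deg) = 503 m/s

503 m/s


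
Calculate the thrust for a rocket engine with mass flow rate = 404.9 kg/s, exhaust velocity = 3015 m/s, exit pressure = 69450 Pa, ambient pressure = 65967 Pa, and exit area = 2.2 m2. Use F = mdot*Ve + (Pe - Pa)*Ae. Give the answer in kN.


F = 404.9 * 3015 + (69450 - 65967) * 2.2 = 1.2284e+06 N = 1228.4 kN

1228.4 kN


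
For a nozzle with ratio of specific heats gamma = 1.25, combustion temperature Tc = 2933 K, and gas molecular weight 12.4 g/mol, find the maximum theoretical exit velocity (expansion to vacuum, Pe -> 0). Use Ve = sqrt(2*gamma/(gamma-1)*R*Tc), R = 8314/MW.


R = 8314 / 12.4 = 670.48 J/(kg.K)
Ve = sqrt(2 * 1.25 / (1.25 - 1) * 670.48 * 2933) = 4435 m/s

4435 m/s


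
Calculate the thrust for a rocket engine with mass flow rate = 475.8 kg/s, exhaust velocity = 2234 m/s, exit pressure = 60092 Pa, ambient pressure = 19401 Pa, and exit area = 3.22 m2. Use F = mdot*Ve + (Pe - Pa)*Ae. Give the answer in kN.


F = 475.8 * 2234 + (60092 - 19401) * 3.22 = 1.1940e+06 N = 1194.0 kN

1194.0 kN


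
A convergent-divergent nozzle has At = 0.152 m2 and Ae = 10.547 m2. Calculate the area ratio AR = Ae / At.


AR = 10.547 / 0.152 = 69.4

69.4


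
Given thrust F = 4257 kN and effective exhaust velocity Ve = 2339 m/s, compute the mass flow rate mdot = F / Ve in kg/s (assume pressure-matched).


mdot = F / Ve = 4257000 / 2339 = 1820.0 kg/s

1820.0 kg/s


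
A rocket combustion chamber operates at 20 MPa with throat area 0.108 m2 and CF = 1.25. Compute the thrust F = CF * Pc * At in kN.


F = 1.25 * 20e6 * 0.108 = 2.7000e+06 N = 2700.0 kN

2700.0 kN


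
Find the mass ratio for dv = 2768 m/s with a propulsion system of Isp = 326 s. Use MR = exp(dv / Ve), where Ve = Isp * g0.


Ve = 326 * 9.81 = 3198.06 m/s
MR = exp(2768 / 3198.06) = 2.376

2.376


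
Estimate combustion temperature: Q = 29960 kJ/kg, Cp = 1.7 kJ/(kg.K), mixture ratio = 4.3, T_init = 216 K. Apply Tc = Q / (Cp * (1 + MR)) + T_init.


Tc = 29960 / (1.7 * (1 + 4.3)) + 216 = 3541 K

3541 K


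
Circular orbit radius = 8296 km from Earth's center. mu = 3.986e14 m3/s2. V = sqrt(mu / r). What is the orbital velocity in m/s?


V = sqrt(3.986e14 / 8296000) = 6932 m/s

6932 m/s


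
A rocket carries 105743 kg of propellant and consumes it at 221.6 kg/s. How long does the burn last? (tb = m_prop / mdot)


tb = 105743 / 221.6 = 477.2 s

477.2 s


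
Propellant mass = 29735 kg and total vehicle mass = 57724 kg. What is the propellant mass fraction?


PMF = 29735 / 57724 = 0.515

0.515


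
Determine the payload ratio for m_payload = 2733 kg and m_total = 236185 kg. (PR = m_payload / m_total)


PR = 2733 / 236185 = 0.0116

0.0116


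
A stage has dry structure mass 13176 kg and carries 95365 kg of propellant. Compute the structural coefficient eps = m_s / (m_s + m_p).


eps = 13176 / (13176 + 95365) = 0.1214

0.1214


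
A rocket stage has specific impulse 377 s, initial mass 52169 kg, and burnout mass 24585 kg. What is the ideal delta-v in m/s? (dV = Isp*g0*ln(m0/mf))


Ve = 377 * 9.81 = 3698.37 m/s
dV = 3698.37 * ln(52169/24585) = 2782 m/s

2782 m/s


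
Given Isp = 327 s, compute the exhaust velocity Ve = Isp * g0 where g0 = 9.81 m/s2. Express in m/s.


Ve = Isp * g0 = 327 * 9.81 = 3207.9 m/s

3207.9 m/s


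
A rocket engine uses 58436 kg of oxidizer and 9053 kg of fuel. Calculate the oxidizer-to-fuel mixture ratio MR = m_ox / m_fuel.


MR = 58436 / 9053 = 6.45

6.45


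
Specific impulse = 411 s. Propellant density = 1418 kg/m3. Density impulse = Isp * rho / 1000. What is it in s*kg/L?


rho*Isp = 411 * 1418 / 1000 = 583 s*kg/L

583 s*kg/L


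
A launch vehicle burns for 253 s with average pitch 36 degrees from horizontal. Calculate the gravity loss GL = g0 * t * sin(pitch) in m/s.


GL = 9.81 * 253 * sin(36 deg) = 1459 m/s

1459 m/s


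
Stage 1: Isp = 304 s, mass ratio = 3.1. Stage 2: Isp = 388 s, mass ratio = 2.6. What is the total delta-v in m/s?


dV1 = 304 * 9.81 * ln(3.1) = 3374.1 m/s
dV2 = 388 * 9.81 * ln(2.6) = 3636.9 m/s
Total dV = 3374.1 + 3636.9 = 7011.0 m/s ~ 7011 m/s

7011 m/s


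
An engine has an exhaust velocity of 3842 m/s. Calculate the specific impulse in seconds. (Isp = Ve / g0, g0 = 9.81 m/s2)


Isp = Ve / g0 = 3842 / 9.81 = 391.6 s

391.6 s


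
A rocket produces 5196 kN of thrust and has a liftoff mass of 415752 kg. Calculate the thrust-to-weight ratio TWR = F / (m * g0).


TWR = 5196000 / (415752 * 9.81) = 1.27

1.27


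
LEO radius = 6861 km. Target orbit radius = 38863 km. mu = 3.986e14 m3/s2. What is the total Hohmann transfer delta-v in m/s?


V1 = sqrt(mu/r1) = 7622.11 m/s
dV1 = V1*(sqrt(2*r2/(r1+r2)) - 1) = 2315.6 m/s
V2 = sqrt(mu/r2) = 3202.58 m/s
dV2 = V2*(1 - sqrt(2*r1/(r1+r2))) = 1448.15 m/s
Total dV = 3764 m/s

3764 m/s


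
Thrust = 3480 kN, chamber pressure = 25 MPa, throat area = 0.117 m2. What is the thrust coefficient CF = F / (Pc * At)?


CF = 3480000 / (25e6 * 0.117) = 1.19

1.19


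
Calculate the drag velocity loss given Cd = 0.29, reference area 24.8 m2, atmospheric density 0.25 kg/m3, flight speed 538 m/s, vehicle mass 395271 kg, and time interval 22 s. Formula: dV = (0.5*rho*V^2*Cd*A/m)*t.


D = 0.5 * 0.25 * 538^2 * 0.29 * 24.8 = 260210.16 N
a = 260210.16 / 395271 = 0.6583 m/s2
dV = 0.6583 * 22 = 14.5 m/s

14.5 m/s


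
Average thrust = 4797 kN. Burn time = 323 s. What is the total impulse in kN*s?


It = 4797 * 323 = 1549431 kN*s

1549431 kN*s


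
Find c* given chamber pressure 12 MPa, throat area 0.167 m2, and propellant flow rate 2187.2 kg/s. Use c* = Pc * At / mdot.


c* = 12e6 * 0.167 / 2187.2 = 916 m/s

916 m/s


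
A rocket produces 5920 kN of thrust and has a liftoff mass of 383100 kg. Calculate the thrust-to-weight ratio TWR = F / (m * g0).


TWR = 5920000 / (383100 * 9.81) = 1.58

1.58


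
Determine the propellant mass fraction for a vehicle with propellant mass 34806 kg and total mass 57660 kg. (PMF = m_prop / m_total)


PMF = 34806 / 57660 = 0.604

0.604


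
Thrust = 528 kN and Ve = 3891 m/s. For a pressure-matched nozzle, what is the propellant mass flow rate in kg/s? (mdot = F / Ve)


mdot = F / Ve = 528000 / 3891 = 135.7 kg/s

135.7 kg/s


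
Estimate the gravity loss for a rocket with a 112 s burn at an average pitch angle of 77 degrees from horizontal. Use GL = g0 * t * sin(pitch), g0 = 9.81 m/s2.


GL = 9.81 * 112 * sin(77 deg) = 1071 m/s

1071 m/s


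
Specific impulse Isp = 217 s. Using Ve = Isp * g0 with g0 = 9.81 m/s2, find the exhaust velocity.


Ve = Isp * g0 = 217 * 9.81 = 2128.8 m/s

2128.8 m/s


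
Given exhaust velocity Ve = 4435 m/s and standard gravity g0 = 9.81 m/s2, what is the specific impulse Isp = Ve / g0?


Isp = Ve / g0 = 4435 / 9.81 = 452.1 s

452.1 s


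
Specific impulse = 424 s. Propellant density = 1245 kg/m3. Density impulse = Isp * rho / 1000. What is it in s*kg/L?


rho*Isp = 424 * 1245 / 1000 = 528 s*kg/L

528 s*kg/L


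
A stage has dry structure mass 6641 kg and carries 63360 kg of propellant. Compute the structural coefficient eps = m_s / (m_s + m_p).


eps = 6641 / (6641 + 63360) = 0.0949

0.0949


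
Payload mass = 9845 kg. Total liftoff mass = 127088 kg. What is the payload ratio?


PR = 9845 / 127088 = 0.0775

0.0775


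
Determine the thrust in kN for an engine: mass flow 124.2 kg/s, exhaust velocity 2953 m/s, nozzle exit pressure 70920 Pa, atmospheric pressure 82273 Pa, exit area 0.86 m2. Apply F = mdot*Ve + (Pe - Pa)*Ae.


F = 124.2 * 2953 + (70920 - 82273) * 0.86 = 356999.0 N = 357.0 kN

357.0 kN


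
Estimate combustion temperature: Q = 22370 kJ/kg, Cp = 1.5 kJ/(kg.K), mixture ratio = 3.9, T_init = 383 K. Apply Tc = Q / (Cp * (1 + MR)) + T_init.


Tc = 22370 / (1.5 * (1 + 3.9)) + 383 = 3427 K

3427 K


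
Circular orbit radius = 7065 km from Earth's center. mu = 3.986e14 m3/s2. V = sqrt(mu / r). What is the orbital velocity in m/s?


V = sqrt(3.986e14 / 7065000) = 7511 m/s

7511 m/s


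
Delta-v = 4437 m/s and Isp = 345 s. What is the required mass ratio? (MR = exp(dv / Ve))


Ve = 345 * 9.81 = 3384.45 m/s
MR = exp(4437 / 3384.45) = 3.71

3.71


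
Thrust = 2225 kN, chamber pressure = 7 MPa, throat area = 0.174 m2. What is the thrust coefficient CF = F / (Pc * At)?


CF = 2225000 / (7e6 * 0.174) = 1.83

1.83


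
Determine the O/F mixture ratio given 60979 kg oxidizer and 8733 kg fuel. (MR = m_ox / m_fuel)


MR = 60979 / 8733 = 6.98

6.98


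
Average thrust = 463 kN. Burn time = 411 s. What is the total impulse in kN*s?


It = 463 * 411 = 190293 kN*s

190293 kN*s


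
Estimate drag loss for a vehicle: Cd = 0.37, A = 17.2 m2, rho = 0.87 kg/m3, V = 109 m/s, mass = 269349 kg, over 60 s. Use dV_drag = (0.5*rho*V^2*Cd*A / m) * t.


D = 0.5 * 0.87 * 109^2 * 0.37 * 17.2 = 32890.65 N
a = 32890.65 / 269349 = 0.1221 m/s2
dV = 0.1221 * 60 = 7.3 m/s

7.3 m/s


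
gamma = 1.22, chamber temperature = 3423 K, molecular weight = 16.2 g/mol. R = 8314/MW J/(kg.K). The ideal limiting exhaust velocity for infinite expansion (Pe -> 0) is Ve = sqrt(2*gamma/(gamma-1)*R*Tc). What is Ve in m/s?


R = 8314 / 16.2 = 513.21 J/(kg.K)
Ve = sqrt(2 * 1.22 / (1.22 - 1) * 513.21 * 3423) = 4414 m/s

4414 m/s


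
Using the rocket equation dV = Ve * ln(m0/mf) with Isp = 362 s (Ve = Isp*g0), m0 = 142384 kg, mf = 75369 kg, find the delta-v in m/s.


Ve = 362 * 9.81 = 3551.22 m/s
dV = 3551.22 * ln(142384/75369) = 2259 m/s

2259 m/s


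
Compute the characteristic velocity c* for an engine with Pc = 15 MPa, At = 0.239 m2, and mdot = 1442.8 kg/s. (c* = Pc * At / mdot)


c* = 15e6 * 0.239 / 1442.8 = 2485 m/s

2485 m/s


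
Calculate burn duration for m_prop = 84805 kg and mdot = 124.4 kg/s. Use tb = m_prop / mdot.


tb = 84805 / 124.4 = 681.7 s

681.7 s


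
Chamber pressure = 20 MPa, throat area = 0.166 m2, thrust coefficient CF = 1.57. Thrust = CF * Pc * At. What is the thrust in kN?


F = 1.57 * 20e6 * 0.166 = 5.2124e+06 N = 5212.4 kN

5212.4 kN


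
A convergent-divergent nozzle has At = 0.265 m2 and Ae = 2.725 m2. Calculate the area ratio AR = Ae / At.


AR = 2.725 / 0.265 = 10.3

10.3


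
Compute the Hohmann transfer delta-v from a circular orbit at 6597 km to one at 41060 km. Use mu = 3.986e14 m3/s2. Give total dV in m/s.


V1 = sqrt(mu/r1) = 7773.12 m/s
dV1 = V1*(sqrt(2*r2/(r1+r2)) - 1) = 2430.55 m/s
V2 = sqrt(mu/r2) = 3115.73 m/s
dV2 = V2*(1 - sqrt(2*r1/(r1+r2))) = 1476.33 m/s
Total dV = 3907 m/s

3907 m/s


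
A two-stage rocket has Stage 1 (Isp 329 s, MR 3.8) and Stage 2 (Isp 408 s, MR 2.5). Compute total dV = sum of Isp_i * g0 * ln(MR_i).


dV1 = 329 * 9.81 * ln(3.8) = 4308.7 m/s
dV2 = 408 * 9.81 * ln(2.5) = 3667.4 m/s
Total dV = 4308.7 + 3667.4 = 7976.1 m/s ~ 7976 m/s

7976 m/s


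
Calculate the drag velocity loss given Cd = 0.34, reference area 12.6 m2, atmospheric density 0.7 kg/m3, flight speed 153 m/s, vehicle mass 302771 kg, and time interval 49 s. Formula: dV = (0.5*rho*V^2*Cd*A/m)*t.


D = 0.5 * 0.7 * 153^2 * 0.34 * 12.6 = 35099.45 N
a = 35099.45 / 302771 = 0.1159 m/s2
dV = 0.1159 * 49 = 5.7 m/s

5.7 m/s


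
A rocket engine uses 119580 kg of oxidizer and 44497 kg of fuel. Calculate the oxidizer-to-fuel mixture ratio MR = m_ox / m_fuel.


MR = 119580 / 44497 = 2.69

2.69


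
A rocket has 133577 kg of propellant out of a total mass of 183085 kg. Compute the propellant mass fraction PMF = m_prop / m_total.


PMF = 133577 / 183085 = 0.73

0.73


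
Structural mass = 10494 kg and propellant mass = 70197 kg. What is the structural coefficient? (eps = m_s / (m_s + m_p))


eps = 10494 / (10494 + 70197) = 0.1301

0.1301


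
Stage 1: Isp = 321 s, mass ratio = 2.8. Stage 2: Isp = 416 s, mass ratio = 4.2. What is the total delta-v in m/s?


dV1 = 321 * 9.81 * ln(2.8) = 3242.3 m/s
dV2 = 416 * 9.81 * ln(4.2) = 5856.5 m/s
Total dV = 3242.3 + 5856.5 = 9098.8 m/s ~ 9099 m/s

9099 m/s


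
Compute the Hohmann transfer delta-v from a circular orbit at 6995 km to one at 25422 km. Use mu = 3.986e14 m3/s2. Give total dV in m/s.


V1 = sqrt(mu/r1) = 7548.75 m/s
dV1 = V1*(sqrt(2*r2/(r1+r2)) - 1) = 1905.09 m/s
V2 = sqrt(mu/r2) = 3959.71 m/s
dV2 = V2*(1 - sqrt(2*r1/(r1+r2))) = 1358.44 m/s
Total dV = 3264 m/s

3264 m/s


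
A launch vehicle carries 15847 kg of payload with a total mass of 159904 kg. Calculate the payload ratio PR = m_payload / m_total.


PR = 15847 / 159904 = 0.0991

0.0991


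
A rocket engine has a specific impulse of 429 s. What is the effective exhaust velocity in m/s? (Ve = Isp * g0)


Ve = Isp * g0 = 429 * 9.81 = 4208.5 m/s

4208.5 m/s


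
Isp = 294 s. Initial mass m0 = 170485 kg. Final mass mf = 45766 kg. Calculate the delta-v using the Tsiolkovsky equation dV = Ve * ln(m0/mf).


Ve = 294 * 9.81 = 2884.14 m/s
dV = 2884.14 * ln(170485/45766) = 3793 m/s

3793 m/s


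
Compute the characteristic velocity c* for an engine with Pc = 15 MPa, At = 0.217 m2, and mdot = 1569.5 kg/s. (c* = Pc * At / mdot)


c* = 15e6 * 0.217 / 1569.5 = 2074 m/s

2074 m/s


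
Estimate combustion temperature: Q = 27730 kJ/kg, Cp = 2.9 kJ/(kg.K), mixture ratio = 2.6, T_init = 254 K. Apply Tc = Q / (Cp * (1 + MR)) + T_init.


Tc = 27730 / (2.9 * (1 + 2.6)) + 254 = 2910 K

2910 K


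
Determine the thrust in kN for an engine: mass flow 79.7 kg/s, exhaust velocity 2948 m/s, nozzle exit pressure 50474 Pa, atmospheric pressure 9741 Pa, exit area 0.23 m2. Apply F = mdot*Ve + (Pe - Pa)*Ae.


F = 79.7 * 2948 + (50474 - 9741) * 0.23 = 244324.0 N = 244.3 kN

244.3 kN


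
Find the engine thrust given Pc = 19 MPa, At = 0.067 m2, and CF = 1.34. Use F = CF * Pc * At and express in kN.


F = 1.34 * 19e6 * 0.067 = 1.7058e+06 N = 1705.8 kN

1705.8 kN


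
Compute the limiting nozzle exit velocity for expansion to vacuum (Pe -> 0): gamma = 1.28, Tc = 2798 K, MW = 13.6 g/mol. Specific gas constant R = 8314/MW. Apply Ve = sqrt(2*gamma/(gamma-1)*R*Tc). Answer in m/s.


R = 8314 / 13.6 = 611.32 J/(kg.K)
Ve = sqrt(2 * 1.28 / (1.28 - 1) * 611.32 * 2798) = 3955 m/s

3955 m/s


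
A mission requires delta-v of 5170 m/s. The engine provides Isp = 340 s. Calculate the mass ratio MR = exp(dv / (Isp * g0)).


Ve = 340 * 9.81 = 3335.4 m/s
MR = exp(5170 / 3335.4) = 4.712

4.712


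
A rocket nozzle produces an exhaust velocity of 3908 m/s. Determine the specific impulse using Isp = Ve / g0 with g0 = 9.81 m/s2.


Isp = Ve / g0 = 3908 / 9.81 = 398.4 s

398.4 s


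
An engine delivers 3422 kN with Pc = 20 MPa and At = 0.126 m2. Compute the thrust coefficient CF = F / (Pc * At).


CF = 3422000 / (20e6 * 0.126) = 1.36

1.36


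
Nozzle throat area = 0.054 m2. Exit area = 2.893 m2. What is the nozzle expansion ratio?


AR = 2.893 / 0.054 = 53.6

53.6


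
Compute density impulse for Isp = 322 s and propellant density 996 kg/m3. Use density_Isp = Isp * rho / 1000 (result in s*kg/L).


rho*Isp = 322 * 996 / 1000 = 321 s*kg/L

321 s*kg/L


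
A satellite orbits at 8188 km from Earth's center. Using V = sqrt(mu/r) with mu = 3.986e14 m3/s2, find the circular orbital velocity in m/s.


V = sqrt(3.986e14 / 8188000) = 6977 m/s

6977 m/s


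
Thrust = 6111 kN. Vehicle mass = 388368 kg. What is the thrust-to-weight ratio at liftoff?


TWR = 6111000 / (388368 * 9.81) = 1.6

1.6
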